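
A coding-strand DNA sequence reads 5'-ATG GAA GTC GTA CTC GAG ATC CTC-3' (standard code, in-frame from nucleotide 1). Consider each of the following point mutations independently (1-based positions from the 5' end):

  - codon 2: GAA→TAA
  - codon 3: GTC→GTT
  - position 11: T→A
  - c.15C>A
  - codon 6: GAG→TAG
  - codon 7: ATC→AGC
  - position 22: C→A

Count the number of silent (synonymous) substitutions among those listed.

2

Codon 2: GAA (Glu) → TAA (Stop) — nonsense.
Codon 3: GTC (Val) → GTT (Val) — synonymous.
Codon 4: GTA (Val) → GAA (Glu) — missense.
Codon 5: CTC (Leu) → CTA (Leu) — synonymous.
Codon 6: GAG (Glu) → TAG (Stop) — nonsense.
Codon 7: ATC (Ile) → AGC (Ser) — missense.
Codon 8: CTC (Leu) → ATC (Ile) — missense.
Synonymous: 2 of 7.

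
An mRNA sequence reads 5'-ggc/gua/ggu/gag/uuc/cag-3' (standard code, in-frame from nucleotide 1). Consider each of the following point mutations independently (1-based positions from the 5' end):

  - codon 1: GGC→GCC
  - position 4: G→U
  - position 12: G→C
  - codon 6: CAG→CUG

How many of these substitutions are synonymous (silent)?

Codon 1: GGC (Gly) → GCC (Ala) — missense.
Codon 2: GUA (Val) → UUA (Leu) — missense.
Codon 4: GAG (Glu) → GAC (Asp) — missense.
Codon 6: CAG (Gln) → CUG (Leu) — missense.
Synonymous: 0 of 4.

0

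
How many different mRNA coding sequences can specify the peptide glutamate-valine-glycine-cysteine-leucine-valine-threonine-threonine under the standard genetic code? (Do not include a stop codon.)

24576

Glu: 2 codons.
Val: 4 codons.
Gly: 4 codons.
Cys: 2 codons.
Leu: 6 codons.
Val: 4 codons.
Thr: 4 codons.
Thr: 4 codons.
2 × 4 × 4 × 2 × 6 × 4 × 4 × 4 = 24576.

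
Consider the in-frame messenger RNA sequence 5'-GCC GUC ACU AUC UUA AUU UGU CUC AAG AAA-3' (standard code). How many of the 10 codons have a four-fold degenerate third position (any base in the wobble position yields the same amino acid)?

4

Codon 1 GCC (Ala): third position 4-fold.
Codon 2 GUC (Val): third position 4-fold.
Codon 3 ACU (Thr): third position 4-fold.
Codon 4 AUC (Ile): third position 3-fold.
Codon 5 UUA (Leu): third position 2-fold.
Codon 6 AUU (Ile): third position 3-fold.
Codon 7 UGU (Cys): third position 2-fold.
Codon 8 CUC (Leu): third position 4-fold.
Codon 9 AAG (Lys): third position 2-fold.
Codon 10 AAA (Lys): third position 2-fold.
Four-fold degenerate third positions: 4.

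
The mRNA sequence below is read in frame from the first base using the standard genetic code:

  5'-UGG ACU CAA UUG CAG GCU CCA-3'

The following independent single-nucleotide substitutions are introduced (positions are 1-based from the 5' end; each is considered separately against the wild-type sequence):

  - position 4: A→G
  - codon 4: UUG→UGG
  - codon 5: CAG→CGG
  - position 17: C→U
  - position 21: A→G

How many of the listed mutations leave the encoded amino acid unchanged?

Codon 2: ACU (Thr) → GCU (Ala) — missense.
Codon 4: UUG (Leu) → UGG (Trp) — missense.
Codon 5: CAG (Gln) → CGG (Arg) — missense.
Codon 6: GCU (Ala) → GUU (Val) — missense.
Codon 7: CCA (Pro) → CCG (Pro) — synonymous.
Synonymous: 1 of 5.

1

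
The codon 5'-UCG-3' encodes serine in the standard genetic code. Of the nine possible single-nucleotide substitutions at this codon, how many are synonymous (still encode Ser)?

Position 1: none → 0 synonymous.
Position 2: none → 0 synonymous.
Position 3: UCU, UCC, UCA → 3 synonymous.
Total: 0 + 0 + 3 = 3.

3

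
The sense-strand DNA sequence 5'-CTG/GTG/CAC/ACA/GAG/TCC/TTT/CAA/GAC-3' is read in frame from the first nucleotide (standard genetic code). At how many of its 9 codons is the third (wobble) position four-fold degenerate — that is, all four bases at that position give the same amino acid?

Codon 1 CTG (Leu): third position 4-fold.
Codon 2 GTG (Val): third position 4-fold.
Codon 3 CAC (His): third position 2-fold.
Codon 4 ACA (Thr): third position 4-fold.
Codon 5 GAG (Glu): third position 2-fold.
Codon 6 TCC (Ser): third position 4-fold.
Codon 7 TTT (Phe): third position 2-fold.
Codon 8 CAA (Gln): third position 2-fold.
Codon 9 GAC (Asp): third position 2-fold.
Four-fold degenerate third positions: 4.

4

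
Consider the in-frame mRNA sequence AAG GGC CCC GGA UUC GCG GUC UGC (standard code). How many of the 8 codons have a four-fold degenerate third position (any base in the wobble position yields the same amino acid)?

Codon 1 AAG (Lys): third position 2-fold.
Codon 2 GGC (Gly): third position 4-fold.
Codon 3 CCC (Pro): third position 4-fold.
Codon 4 GGA (Gly): third position 4-fold.
Codon 5 UUC (Phe): third position 2-fold.
Codon 6 GCG (Ala): third position 4-fold.
Codon 7 GUC (Val): third position 4-fold.
Codon 8 UGC (Cys): third position 2-fold.
Four-fold degenerate third positions: 5.

5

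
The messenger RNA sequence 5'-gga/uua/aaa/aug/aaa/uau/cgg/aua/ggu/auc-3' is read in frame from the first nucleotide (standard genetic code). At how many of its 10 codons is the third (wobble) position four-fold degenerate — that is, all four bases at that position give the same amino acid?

Codon 1 GGA (Gly): third position 4-fold.
Codon 2 UUA (Leu): third position 2-fold.
Codon 3 AAA (Lys): third position 2-fold.
Codon 4 AUG (Met): third position 1-fold.
Codon 5 AAA (Lys): third position 2-fold.
Codon 6 UAU (Tyr): third position 2-fold.
Codon 7 CGG (Arg): third position 4-fold.
Codon 8 AUA (Ile): third position 3-fold.
Codon 9 GGU (Gly): third position 4-fold.
Codon 10 AUC (Ile): third position 3-fold.
Four-fold degenerate third positions: 3.

3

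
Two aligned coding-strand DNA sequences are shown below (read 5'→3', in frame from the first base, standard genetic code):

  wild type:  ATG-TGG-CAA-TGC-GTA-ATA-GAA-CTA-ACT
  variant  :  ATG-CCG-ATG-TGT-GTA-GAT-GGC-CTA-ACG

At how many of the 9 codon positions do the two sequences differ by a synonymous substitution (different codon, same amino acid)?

2

Codon 1: ATG Met / ATG Met — identical.
Codon 2: TGG Trp / CCG Pro — nonsynonymous.
Codon 3: CAA Gln / ATG Met — nonsynonymous.
Codon 4: TGC Cys / TGT Cys — synonymous.
Codon 5: GTA Val / GTA Val — identical.
Codon 6: ATA Ile / GAT Asp — nonsynonymous.
Codon 7: GAA Glu / GGC Gly — nonsynonymous.
Codon 8: CTA Leu / CTA Leu — identical.
Codon 9: ACT Thr / ACG Thr — synonymous.
Synonymous differences: 2.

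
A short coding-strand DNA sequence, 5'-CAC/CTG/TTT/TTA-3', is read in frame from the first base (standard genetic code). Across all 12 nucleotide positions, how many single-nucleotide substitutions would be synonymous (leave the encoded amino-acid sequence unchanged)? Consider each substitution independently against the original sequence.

8

Codon 1 (CAC, His): 1 synonymous substitution.
Codon 2 (CTG, Leu): 4 synonymous substitutions.
Codon 3 (TTT, Phe): 1 synonymous substitution.
Codon 4 (TTA, Leu): 2 synonymous substitutions.
Total: 1 + 4 + 1 + 2 = 8.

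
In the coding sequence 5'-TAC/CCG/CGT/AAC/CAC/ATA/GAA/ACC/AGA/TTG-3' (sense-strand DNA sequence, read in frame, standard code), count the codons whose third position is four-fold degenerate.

3

Codon 1 TAC (Tyr): third position 2-fold.
Codon 2 CCG (Pro): third position 4-fold.
Codon 3 CGT (Arg): third position 4-fold.
Codon 4 AAC (Asn): third position 2-fold.
Codon 5 CAC (His): third position 2-fold.
Codon 6 ATA (Ile): third position 3-fold.
Codon 7 GAA (Glu): third position 2-fold.
Codon 8 ACC (Thr): third position 4-fold.
Codon 9 AGA (Arg): third position 2-fold.
Codon 10 TTG (Leu): third position 2-fold.
Four-fold degenerate third positions: 3.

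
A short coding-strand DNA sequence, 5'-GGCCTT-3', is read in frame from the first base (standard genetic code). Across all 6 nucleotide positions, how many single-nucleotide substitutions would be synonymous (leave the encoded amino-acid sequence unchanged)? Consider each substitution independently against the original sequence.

6

Codon 1 (GGC, Gly): 3 synonymous substitutions.
Codon 2 (CTT, Leu): 3 synonymous substitutions.
Total: 3 + 3 = 6.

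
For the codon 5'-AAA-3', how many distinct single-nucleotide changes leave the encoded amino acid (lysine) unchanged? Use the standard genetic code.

1

Position 1: none → 0 synonymous.
Position 2: none → 0 synonymous.
Position 3: AAG → 1 synonymous.
Total: 0 + 0 + 1 = 1.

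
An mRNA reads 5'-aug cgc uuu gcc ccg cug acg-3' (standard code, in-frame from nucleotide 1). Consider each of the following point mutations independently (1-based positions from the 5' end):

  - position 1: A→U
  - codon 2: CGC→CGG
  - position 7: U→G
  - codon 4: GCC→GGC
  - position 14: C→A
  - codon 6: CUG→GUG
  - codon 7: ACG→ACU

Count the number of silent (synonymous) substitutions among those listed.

Codon 1: AUG (Met) → UUG (Leu) — missense.
Codon 2: CGC (Arg) → CGG (Arg) — synonymous.
Codon 3: UUU (Phe) → GUU (Val) — missense.
Codon 4: GCC (Ala) → GGC (Gly) — missense.
Codon 5: CCG (Pro) → CAG (Gln) — missense.
Codon 6: CUG (Leu) → GUG (Val) — missense.
Codon 7: ACG (Thr) → ACU (Thr) — synonymous.
Synonymous: 2 of 7.

2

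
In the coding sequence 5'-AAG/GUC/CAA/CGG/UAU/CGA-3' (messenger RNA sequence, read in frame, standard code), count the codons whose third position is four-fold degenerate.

3

Codon 1 AAG (Lys): third position 2-fold.
Codon 2 GUC (Val): third position 4-fold.
Codon 3 CAA (Gln): third position 2-fold.
Codon 4 CGG (Arg): third position 4-fold.
Codon 5 UAU (Tyr): third position 2-fold.
Codon 6 CGA (Arg): third position 4-fold.
Four-fold degenerate third positions: 3.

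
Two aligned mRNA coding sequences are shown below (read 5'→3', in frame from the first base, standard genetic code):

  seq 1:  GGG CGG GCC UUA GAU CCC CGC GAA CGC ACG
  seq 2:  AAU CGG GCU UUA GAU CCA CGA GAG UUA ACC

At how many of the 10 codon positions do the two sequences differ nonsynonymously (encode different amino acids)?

2

Codon 1: GGG Gly / AAU Asn — nonsynonymous.
Codon 2: CGG Arg / CGG Arg — identical.
Codon 3: GCC Ala / GCU Ala — synonymous.
Codon 4: UUA Leu / UUA Leu — identical.
Codon 5: GAU Asp / GAU Asp — identical.
Codon 6: CCC Pro / CCA Pro — synonymous.
Codon 7: CGC Arg / CGA Arg — synonymous.
Codon 8: GAA Glu / GAG Glu — synonymous.
Codon 9: CGC Arg / UUA Leu — nonsynonymous.
Codon 10: ACG Thr / ACC Thr — synonymous.
Nonsynonymous differences: 2.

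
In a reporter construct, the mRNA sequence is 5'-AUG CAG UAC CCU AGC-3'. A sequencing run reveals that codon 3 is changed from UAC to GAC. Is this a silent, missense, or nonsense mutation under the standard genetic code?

missense

Position 7 falls in codon 3: UAC → Tyr.
After the substitution the codon is GAC → Asp.
Tyr ≠ Asp, so this is a missense mutation.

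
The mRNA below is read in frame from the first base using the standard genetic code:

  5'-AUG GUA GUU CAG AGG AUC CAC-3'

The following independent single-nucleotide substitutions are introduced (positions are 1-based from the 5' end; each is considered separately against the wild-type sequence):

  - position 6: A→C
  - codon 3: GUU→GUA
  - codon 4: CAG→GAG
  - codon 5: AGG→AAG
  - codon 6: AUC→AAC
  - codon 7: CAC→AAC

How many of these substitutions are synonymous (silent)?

2

Codon 2: GUA (Val) → GUC (Val) — synonymous.
Codon 3: GUU (Val) → GUA (Val) — synonymous.
Codon 4: CAG (Gln) → GAG (Glu) — missense.
Codon 5: AGG (Arg) → AAG (Lys) — missense.
Codon 6: AUC (Ile) → AAC (Asn) — missense.
Codon 7: CAC (His) → AAC (Asn) — missense.
Synonymous: 2 of 6.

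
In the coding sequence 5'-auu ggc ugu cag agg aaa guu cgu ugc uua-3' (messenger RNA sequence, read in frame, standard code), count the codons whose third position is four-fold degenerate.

3

Codon 1 AUU (Ile): third position 3-fold.
Codon 2 GGC (Gly): third position 4-fold.
Codon 3 UGU (Cys): third position 2-fold.
Codon 4 CAG (Gln): third position 2-fold.
Codon 5 AGG (Arg): third position 2-fold.
Codon 6 AAA (Lys): third position 2-fold.
Codon 7 GUU (Val): third position 4-fold.
Codon 8 CGU (Arg): third position 4-fold.
Codon 9 UGC (Cys): third position 2-fold.
Codon 10 UUA (Leu): third position 2-fold.
Four-fold degenerate third positions: 3.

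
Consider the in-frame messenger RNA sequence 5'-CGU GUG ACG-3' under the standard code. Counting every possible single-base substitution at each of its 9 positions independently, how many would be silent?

9

Codon 1 (CGU, Arg): 3 synonymous substitutions.
Codon 2 (GUG, Val): 3 synonymous substitutions.
Codon 3 (ACG, Thr): 3 synonymous substitutions.
Total: 3 + 3 + 3 = 9.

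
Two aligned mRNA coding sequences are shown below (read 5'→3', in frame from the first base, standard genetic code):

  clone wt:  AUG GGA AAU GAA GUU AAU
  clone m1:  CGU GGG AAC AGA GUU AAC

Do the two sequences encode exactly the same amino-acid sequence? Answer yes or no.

no

Codon 1: AUG Met / CGU Arg — nonsynonymous.
Codon 2: GGA Gly / GGG Gly — synonymous.
Codon 3: AAU Asn / AAC Asn — synonymous.
Codon 4: GAA Glu / AGA Arg — nonsynonymous.
Codon 5: GUU Val / GUU Val — identical.
Codon 6: AAU Asn / AAC Asn — synonymous.
Nonsynonymous differences: 2 → different protein.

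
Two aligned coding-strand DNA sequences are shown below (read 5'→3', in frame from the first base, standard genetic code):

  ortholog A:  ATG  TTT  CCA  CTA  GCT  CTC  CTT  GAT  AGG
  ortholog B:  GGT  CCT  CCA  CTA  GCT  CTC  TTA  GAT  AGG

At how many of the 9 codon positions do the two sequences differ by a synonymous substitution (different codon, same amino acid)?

Codon 1: ATG Met / GGT Gly — nonsynonymous.
Codon 2: TTT Phe / CCT Pro — nonsynonymous.
Codon 3: CCA Pro / CCA Pro — identical.
Codon 4: CTA Leu / CTA Leu — identical.
Codon 5: GCT Ala / GCT Ala — identical.
Codon 6: CTC Leu / CTC Leu — identical.
Codon 7: CTT Leu / TTA Leu — synonymous.
Codon 8: GAT Asp / GAT Asp — identical.
Codon 9: AGG Arg / AGG Arg — identical.
Synonymous differences: 1.

1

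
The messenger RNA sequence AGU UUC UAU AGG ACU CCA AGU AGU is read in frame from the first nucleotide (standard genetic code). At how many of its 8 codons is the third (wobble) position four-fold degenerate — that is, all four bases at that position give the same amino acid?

2

Codon 1 AGU (Ser): third position 2-fold.
Codon 2 UUC (Phe): third position 2-fold.
Codon 3 UAU (Tyr): third position 2-fold.
Codon 4 AGG (Arg): third position 2-fold.
Codon 5 ACU (Thr): third position 4-fold.
Codon 6 CCA (Pro): third position 4-fold.
Codon 7 AGU (Ser): third position 2-fold.
Codon 8 AGU (Ser): third position 2-fold.
Four-fold degenerate third positions: 2.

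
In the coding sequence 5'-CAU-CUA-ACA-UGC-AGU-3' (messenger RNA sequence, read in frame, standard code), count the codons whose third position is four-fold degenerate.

2

Codon 1 CAU (His): third position 2-fold.
Codon 2 CUA (Leu): third position 4-fold.
Codon 3 ACA (Thr): third position 4-fold.
Codon 4 UGC (Cys): third position 2-fold.
Codon 5 AGU (Ser): third position 2-fold.
Four-fold degenerate third positions: 2.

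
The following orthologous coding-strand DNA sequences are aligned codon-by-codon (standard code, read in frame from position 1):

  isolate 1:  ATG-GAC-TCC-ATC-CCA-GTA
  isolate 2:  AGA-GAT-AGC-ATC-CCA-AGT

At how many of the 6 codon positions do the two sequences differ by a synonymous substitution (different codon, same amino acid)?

Codon 1: ATG Met / AGA Arg — nonsynonymous.
Codon 2: GAC Asp / GAT Asp — synonymous.
Codon 3: TCC Ser / AGC Ser — synonymous.
Codon 4: ATC Ile / ATC Ile — identical.
Codon 5: CCA Pro / CCA Pro — identical.
Codon 6: GTA Val / AGT Ser — nonsynonymous.
Synonymous differences: 2.

2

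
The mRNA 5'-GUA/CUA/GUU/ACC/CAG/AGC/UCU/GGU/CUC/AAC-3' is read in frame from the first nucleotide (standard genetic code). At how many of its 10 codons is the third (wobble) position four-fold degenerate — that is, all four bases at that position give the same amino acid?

7

Codon 1 GUA (Val): third position 4-fold.
Codon 2 CUA (Leu): third position 4-fold.
Codon 3 GUU (Val): third position 4-fold.
Codon 4 ACC (Thr): third position 4-fold.
Codon 5 CAG (Gln): third position 2-fold.
Codon 6 AGC (Ser): third position 2-fold.
Codon 7 UCU (Ser): third position 4-fold.
Codon 8 GGU (Gly): third position 4-fold.
Codon 9 CUC (Leu): third position 4-fold.
Codon 10 AAC (Asn): third position 2-fold.
Four-fold degenerate third positions: 7.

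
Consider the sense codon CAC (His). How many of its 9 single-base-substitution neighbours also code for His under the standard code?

1

Position 1: none → 0 synonymous.
Position 2: none → 0 synonymous.
Position 3: CAU → 1 synonymous.
Total: 0 + 0 + 1 = 1.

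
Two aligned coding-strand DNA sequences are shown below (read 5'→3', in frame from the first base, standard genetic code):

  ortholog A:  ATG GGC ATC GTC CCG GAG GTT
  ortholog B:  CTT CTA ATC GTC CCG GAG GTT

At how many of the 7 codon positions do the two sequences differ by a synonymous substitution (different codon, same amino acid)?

0

Codon 1: ATG Met / CTT Leu — nonsynonymous.
Codon 2: GGC Gly / CTA Leu — nonsynonymous.
Codon 3: ATC Ile / ATC Ile — identical.
Codon 4: GTC Val / GTC Val — identical.
Codon 5: CCG Pro / CCG Pro — identical.
Codon 6: GAG Glu / GAG Glu — identical.
Codon 7: GTT Val / GTT Val — identical.
Synonymous differences: 0.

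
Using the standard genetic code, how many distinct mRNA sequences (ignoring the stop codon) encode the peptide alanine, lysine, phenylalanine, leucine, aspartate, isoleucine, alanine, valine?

Ala: 4 codons.
Lys: 2 codons.
Phe: 2 codons.
Leu: 6 codons.
Asp: 2 codons.
Ile: 3 codons.
Ala: 4 codons.
Val: 4 codons.
4 × 2 × 2 × 6 × 2 × 3 × 4 × 4 = 9216.

9216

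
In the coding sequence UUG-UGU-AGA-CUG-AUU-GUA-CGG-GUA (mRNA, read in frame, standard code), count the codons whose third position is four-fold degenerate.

4

Codon 1 UUG (Leu): third position 2-fold.
Codon 2 UGU (Cys): third position 2-fold.
Codon 3 AGA (Arg): third position 2-fold.
Codon 4 CUG (Leu): third position 4-fold.
Codon 5 AUU (Ile): third position 3-fold.
Codon 6 GUA (Val): third position 4-fold.
Codon 7 CGG (Arg): third position 4-fold.
Codon 8 GUA (Val): third position 4-fold.
Four-fold degenerate third positions: 4.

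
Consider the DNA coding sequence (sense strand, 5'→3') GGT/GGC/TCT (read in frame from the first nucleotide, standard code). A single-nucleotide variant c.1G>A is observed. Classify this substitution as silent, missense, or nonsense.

Position 1 falls in codon 1: GGT → Gly.
After the substitution the codon is AGT → Ser.
Gly ≠ Ser, so this is a missense mutation.

missense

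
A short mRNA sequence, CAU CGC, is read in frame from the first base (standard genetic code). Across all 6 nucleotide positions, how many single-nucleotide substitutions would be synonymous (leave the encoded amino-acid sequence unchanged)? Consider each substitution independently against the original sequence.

4

Codon 1 (CAU, His): 1 synonymous substitution.
Codon 2 (CGC, Arg): 3 synonymous substitutions.
Total: 1 + 3 = 4.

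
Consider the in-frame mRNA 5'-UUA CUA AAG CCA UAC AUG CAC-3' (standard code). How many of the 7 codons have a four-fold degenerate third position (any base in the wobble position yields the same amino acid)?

2

Codon 1 UUA (Leu): third position 2-fold.
Codon 2 CUA (Leu): third position 4-fold.
Codon 3 AAG (Lys): third position 2-fold.
Codon 4 CCA (Pro): third position 4-fold.
Codon 5 UAC (Tyr): third position 2-fold.
Codon 6 AUG (Met): third position 1-fold.
Codon 7 CAC (His): third position 2-fold.
Four-fold degenerate third positions: 2.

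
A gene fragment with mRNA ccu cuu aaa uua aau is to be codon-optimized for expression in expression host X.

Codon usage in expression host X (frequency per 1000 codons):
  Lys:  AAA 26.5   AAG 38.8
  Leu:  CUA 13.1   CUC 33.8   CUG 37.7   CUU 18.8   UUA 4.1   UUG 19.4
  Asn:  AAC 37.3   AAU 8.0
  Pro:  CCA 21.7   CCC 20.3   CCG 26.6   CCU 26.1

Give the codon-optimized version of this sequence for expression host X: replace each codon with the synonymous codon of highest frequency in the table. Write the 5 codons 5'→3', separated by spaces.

CCG CUG AAG CUG AAC

Codon 1 (Pro): best is CCG at 26.6.
Codon 2 (Leu): best is CUG at 37.7.
Codon 3 (Lys): best is AAG at 38.8.
Codon 4 (Leu): best is CUG at 37.7.
Codon 5 (Asn): best is AAC at 37.3.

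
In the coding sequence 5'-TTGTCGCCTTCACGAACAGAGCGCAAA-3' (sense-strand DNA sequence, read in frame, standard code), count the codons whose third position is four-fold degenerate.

6

Codon 1 TTG (Leu): third position 2-fold.
Codon 2 TCG (Ser): third position 4-fold.
Codon 3 CCT (Pro): third position 4-fold.
Codon 4 TCA (Ser): third position 4-fold.
Codon 5 CGA (Arg): third position 4-fold.
Codon 6 ACA (Thr): third position 4-fold.
Codon 7 GAG (Glu): third position 2-fold.
Codon 8 CGC (Arg): third position 4-fold.
Codon 9 AAA (Lys): third position 2-fold.
Four-fold degenerate third positions: 6.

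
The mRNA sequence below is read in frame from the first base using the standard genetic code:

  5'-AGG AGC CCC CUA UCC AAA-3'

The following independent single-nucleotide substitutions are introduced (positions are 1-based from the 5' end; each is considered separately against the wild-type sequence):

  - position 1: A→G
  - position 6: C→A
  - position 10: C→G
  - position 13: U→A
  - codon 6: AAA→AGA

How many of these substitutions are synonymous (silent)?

0

Codon 1: AGG (Arg) → GGG (Gly) — missense.
Codon 2: AGC (Ser) → AGA (Arg) — missense.
Codon 4: CUA (Leu) → GUA (Val) — missense.
Codon 5: UCC (Ser) → ACC (Thr) — missense.
Codon 6: AAA (Lys) → AGA (Arg) — missense.
Synonymous: 0 of 5.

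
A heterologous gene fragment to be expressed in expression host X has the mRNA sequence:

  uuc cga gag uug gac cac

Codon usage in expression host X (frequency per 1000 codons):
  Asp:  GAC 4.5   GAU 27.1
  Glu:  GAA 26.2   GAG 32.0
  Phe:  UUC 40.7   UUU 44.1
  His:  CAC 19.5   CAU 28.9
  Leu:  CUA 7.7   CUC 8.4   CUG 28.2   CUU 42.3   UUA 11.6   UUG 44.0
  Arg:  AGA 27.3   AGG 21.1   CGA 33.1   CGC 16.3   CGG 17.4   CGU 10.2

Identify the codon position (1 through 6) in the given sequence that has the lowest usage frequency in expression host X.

5

Codon 1 UUC (Phe): 40.7 per 1000.
Codon 2 CGA (Arg): 33.1 per 1000.
Codon 3 GAG (Glu): 32.0 per 1000.
Codon 4 UUG (Leu): 44.0 per 1000.
Codon 5 GAC (Asp): 4.5 per 1000.
Codon 6 CAC (His): 19.5 per 1000.
Lowest frequency is 4.5 at codon 5.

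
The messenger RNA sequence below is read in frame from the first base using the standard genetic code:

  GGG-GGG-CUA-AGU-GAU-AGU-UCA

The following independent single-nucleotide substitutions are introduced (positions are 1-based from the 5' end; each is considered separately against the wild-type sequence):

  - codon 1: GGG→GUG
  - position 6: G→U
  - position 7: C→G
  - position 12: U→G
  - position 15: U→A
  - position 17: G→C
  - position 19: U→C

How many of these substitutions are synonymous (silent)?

Codon 1: GGG (Gly) → GUG (Val) — missense.
Codon 2: GGG (Gly) → GGU (Gly) — synonymous.
Codon 3: CUA (Leu) → GUA (Val) — missense.
Codon 4: AGU (Ser) → AGG (Arg) — missense.
Codon 5: GAU (Asp) → GAA (Glu) — missense.
Codon 6: AGU (Ser) → ACU (Thr) — missense.
Codon 7: UCA (Ser) → CCA (Pro) — missense.
Synonymous: 1 of 7.

1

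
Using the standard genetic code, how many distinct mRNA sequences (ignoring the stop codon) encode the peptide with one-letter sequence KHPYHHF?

256

Lys: 2 codons.
His: 2 codons.
Pro: 4 codons.
Tyr: 2 codons.
His: 2 codons.
His: 2 codons.
Phe: 2 codons.
2 × 2 × 4 × 2 × 2 × 2 × 2 = 256.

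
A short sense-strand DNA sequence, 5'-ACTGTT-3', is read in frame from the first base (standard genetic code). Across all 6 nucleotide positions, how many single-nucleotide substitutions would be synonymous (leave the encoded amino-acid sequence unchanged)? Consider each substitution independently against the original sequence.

6

Codon 1 (ACT, Thr): 3 synonymous substitutions.
Codon 2 (GTT, Val): 3 synonymous substitutions.
Total: 3 + 3 = 6.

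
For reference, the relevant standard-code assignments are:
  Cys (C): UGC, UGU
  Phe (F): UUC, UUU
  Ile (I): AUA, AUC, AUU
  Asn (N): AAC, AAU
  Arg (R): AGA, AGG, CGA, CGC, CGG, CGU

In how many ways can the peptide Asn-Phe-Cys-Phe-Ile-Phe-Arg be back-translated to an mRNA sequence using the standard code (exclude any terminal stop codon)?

576

Asn: 2 codons.
Phe: 2 codons.
Cys: 2 codons.
Phe: 2 codons.
Ile: 3 codons.
Phe: 2 codons.
Arg: 6 codons.
2 × 2 × 2 × 2 × 3 × 2 × 6 = 576.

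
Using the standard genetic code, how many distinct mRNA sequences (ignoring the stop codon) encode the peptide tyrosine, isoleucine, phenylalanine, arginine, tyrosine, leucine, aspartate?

1728

Tyr: 2 codons.
Ile: 3 codons.
Phe: 2 codons.
Arg: 6 codons.
Tyr: 2 codons.
Leu: 6 codons.
Asp: 2 codons.
2 × 3 × 2 × 6 × 2 × 6 × 2 = 1728.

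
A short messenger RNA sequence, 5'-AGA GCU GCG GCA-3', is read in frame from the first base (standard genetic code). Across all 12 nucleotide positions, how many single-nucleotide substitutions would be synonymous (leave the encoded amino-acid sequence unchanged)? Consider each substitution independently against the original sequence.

11

Codon 1 (AGA, Arg): 2 synonymous substitutions.
Codon 2 (GCU, Ala): 3 synonymous substitutions.
Codon 3 (GCG, Ala): 3 synonymous substitutions.
Codon 4 (GCA, Ala): 3 synonymous substitutions.
Total: 2 + 3 + 3 + 3 = 11.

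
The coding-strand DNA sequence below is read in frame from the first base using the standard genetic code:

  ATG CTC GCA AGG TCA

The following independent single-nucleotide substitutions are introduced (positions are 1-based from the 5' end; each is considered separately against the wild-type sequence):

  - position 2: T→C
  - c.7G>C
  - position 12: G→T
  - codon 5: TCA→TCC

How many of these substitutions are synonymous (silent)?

1

Codon 1: ATG (Met) → ACG (Thr) — missense.
Codon 3: GCA (Ala) → CCA (Pro) — missense.
Codon 4: AGG (Arg) → AGT (Ser) — missense.
Codon 5: TCA (Ser) → TCC (Ser) — synonymous.
Synonymous: 1 of 4.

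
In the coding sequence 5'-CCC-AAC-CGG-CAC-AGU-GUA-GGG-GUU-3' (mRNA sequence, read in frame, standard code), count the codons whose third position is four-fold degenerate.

5

Codon 1 CCC (Pro): third position 4-fold.
Codon 2 AAC (Asn): third position 2-fold.
Codon 3 CGG (Arg): third position 4-fold.
Codon 4 CAC (His): third position 2-fold.
Codon 5 AGU (Ser): third position 2-fold.
Codon 6 GUA (Val): third position 4-fold.
Codon 7 GGG (Gly): third position 4-fold.
Codon 8 GUU (Val): third position 4-fold.
Four-fold degenerate third positions: 5.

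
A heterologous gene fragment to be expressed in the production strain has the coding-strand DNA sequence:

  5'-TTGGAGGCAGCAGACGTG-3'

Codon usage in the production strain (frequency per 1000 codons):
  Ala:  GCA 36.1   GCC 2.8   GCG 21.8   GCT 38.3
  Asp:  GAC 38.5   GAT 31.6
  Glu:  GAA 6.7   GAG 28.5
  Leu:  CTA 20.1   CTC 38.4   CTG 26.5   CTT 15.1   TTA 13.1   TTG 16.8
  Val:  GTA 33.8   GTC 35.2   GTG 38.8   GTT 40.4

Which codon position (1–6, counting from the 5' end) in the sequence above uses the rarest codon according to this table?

Codon 1 TTG (Leu): 16.8 per 1000.
Codon 2 GAG (Glu): 28.5 per 1000.
Codon 3 GCA (Ala): 36.1 per 1000.
Codon 4 GCA (Ala): 36.1 per 1000.
Codon 5 GAC (Asp): 38.5 per 1000.
Codon 6 GTG (Val): 38.8 per 1000.
Lowest frequency is 16.8 at codon 1.

1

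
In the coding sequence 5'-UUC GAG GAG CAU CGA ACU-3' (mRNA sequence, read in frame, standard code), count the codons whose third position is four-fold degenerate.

Codon 1 UUC (Phe): third position 2-fold.
Codon 2 GAG (Glu): third position 2-fold.
Codon 3 GAG (Glu): third position 2-fold.
Codon 4 CAU (His): third position 2-fold.
Codon 5 CGA (Arg): third position 4-fold.
Codon 6 ACU (Thr): third position 4-fold.
Four-fold degenerate third positions: 2.

2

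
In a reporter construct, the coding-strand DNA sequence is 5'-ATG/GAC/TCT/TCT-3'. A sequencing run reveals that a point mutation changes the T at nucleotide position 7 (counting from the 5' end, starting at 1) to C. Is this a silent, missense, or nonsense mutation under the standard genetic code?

missense

Position 7 falls in codon 3: TCT → Ser.
After the substitution the codon is CCT → Pro.
Ser ≠ Pro, so this is a missense mutation.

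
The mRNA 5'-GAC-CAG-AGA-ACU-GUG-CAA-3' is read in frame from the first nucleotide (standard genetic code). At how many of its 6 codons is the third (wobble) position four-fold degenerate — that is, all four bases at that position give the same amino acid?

Codon 1 GAC (Asp): third position 2-fold.
Codon 2 CAG (Gln): third position 2-fold.
Codon 3 AGA (Arg): third position 2-fold.
Codon 4 ACU (Thr): third position 4-fold.
Codon 5 GUG (Val): third position 4-fold.
Codon 6 CAA (Gln): third position 2-fold.
Four-fold degenerate third positions: 2.

2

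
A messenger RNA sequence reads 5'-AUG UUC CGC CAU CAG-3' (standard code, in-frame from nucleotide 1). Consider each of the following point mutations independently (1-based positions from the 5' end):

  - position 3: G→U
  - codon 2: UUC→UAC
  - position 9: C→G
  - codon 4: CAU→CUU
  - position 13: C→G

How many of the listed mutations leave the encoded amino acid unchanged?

1

Codon 1: AUG (Met) → AUU (Ile) — missense.
Codon 2: UUC (Phe) → UAC (Tyr) — missense.
Codon 3: CGC (Arg) → CGG (Arg) — synonymous.
Codon 4: CAU (His) → CUU (Leu) — missense.
Codon 5: CAG (Gln) → GAG (Glu) — missense.
Synonymous: 1 of 5.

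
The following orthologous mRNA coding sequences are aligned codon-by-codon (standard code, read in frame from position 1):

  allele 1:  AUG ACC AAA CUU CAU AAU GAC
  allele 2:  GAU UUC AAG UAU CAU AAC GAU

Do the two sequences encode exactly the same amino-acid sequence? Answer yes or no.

Codon 1: AUG Met / GAU Asp — nonsynonymous.
Codon 2: ACC Thr / UUC Phe — nonsynonymous.
Codon 3: AAA Lys / AAG Lys — synonymous.
Codon 4: CUU Leu / UAU Tyr — nonsynonymous.
Codon 5: CAU His / CAU His — identical.
Codon 6: AAU Asn / AAC Asn — synonymous.
Codon 7: GAC Asp / GAU Asp — synonymous.
Nonsynonymous differences: 3 → different protein.

no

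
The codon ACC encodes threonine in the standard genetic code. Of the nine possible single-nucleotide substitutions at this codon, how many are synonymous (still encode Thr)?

3

Position 1: none → 0 synonymous.
Position 2: none → 0 synonymous.
Position 3: ACU, ACA, ACG → 3 synonymous.
Total: 0 + 0 + 3 = 3.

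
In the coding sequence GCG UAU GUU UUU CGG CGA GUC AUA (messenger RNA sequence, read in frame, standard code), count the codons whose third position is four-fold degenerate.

5

Codon 1 GCG (Ala): third position 4-fold.
Codon 2 UAU (Tyr): third position 2-fold.
Codon 3 GUU (Val): third position 4-fold.
Codon 4 UUU (Phe): third position 2-fold.
Codon 5 CGG (Arg): third position 4-fold.
Codon 6 CGA (Arg): third position 4-fold.
Codon 7 GUC (Val): third position 4-fold.
Codon 8 AUA (Ile): third position 3-fold.
Four-fold degenerate third positions: 5.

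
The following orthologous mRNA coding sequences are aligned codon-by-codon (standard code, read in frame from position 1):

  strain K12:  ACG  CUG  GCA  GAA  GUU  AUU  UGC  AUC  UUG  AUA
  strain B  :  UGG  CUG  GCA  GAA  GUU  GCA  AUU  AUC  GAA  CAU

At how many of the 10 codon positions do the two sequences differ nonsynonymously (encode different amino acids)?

5

Codon 1: ACG Thr / UGG Trp — nonsynonymous.
Codon 2: CUG Leu / CUG Leu — identical.
Codon 3: GCA Ala / GCA Ala — identical.
Codon 4: GAA Glu / GAA Glu — identical.
Codon 5: GUU Val / GUU Val — identical.
Codon 6: AUU Ile / GCA Ala — nonsynonymous.
Codon 7: UGC Cys / AUU Ile — nonsynonymous.
Codon 8: AUC Ile / AUC Ile — identical.
Codon 9: UUG Leu / GAA Glu — nonsynonymous.
Codon 10: AUA Ile / CAU His — nonsynonymous.
Nonsynonymous differences: 5.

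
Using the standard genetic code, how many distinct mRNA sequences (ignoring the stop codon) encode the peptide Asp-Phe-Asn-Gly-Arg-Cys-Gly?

1536

Asp: 2 codons.
Phe: 2 codons.
Asn: 2 codons.
Gly: 4 codons.
Arg: 6 codons.
Cys: 2 codons.
Gly: 4 codons.
2 × 2 × 2 × 4 × 6 × 2 × 4 = 1536.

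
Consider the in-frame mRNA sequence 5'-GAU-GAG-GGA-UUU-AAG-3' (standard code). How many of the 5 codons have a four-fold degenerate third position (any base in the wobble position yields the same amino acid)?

Codon 1 GAU (Asp): third position 2-fold.
Codon 2 GAG (Glu): third position 2-fold.
Codon 3 GGA (Gly): third position 4-fold.
Codon 4 UUU (Phe): third position 2-fold.
Codon 5 AAG (Lys): third position 2-fold.
Four-fold degenerate third positions: 1.

1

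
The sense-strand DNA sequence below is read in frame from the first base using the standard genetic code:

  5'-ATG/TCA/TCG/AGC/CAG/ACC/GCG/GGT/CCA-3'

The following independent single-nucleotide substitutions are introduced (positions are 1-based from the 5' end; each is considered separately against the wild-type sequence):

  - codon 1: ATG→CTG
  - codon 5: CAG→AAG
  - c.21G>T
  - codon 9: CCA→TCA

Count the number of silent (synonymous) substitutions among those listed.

Codon 1: ATG (Met) → CTG (Leu) — missense.
Codon 5: CAG (Gln) → AAG (Lys) — missense.
Codon 7: GCG (Ala) → GCT (Ala) — synonymous.
Codon 9: CCA (Pro) → TCA (Ser) — missense.
Synonymous: 1 of 4.

1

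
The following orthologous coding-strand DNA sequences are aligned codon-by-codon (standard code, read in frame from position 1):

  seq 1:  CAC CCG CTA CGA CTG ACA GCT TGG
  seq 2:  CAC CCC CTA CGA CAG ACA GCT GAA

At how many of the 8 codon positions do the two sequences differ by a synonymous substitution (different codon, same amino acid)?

1

Codon 1: CAC His / CAC His — identical.
Codon 2: CCG Pro / CCC Pro — synonymous.
Codon 3: CTA Leu / CTA Leu — identical.
Codon 4: CGA Arg / CGA Arg — identical.
Codon 5: CTG Leu / CAG Gln — nonsynonymous.
Codon 6: ACA Thr / ACA Thr — identical.
Codon 7: GCT Ala / GCT Ala — identical.
Codon 8: TGG Trp / GAA Glu — nonsynonymous.
Synonymous differences: 1.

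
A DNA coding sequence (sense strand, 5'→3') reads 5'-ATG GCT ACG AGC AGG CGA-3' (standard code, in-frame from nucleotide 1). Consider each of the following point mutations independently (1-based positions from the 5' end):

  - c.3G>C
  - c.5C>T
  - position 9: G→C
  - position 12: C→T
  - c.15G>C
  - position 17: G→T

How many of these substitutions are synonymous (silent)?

2

Codon 1: ATG (Met) → ATC (Ile) — missense.
Codon 2: GCT (Ala) → GTT (Val) — missense.
Codon 3: ACG (Thr) → ACC (Thr) — synonymous.
Codon 4: AGC (Ser) → AGT (Ser) — synonymous.
Codon 5: AGG (Arg) → AGC (Ser) — missense.
Codon 6: CGA (Arg) → CTA (Leu) — missense.
Synonymous: 2 of 6.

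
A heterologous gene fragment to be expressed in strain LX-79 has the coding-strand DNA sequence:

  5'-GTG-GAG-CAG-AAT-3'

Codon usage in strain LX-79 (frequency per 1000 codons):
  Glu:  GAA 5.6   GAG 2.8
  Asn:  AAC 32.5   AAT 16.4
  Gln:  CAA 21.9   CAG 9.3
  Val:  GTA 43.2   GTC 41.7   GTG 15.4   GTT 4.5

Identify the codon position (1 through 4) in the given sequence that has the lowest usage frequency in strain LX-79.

Codon 1 GTG (Val): 15.4 per 1000.
Codon 2 GAG (Glu): 2.8 per 1000.
Codon 3 CAG (Gln): 9.3 per 1000.
Codon 4 AAT (Asn): 16.4 per 1000.
Lowest frequency is 2.8 at codon 2.

2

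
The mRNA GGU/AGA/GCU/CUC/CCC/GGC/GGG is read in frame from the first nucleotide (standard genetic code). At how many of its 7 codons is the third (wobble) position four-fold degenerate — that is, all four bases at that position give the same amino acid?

Codon 1 GGU (Gly): third position 4-fold.
Codon 2 AGA (Arg): third position 2-fold.
Codon 3 GCU (Ala): third position 4-fold.
Codon 4 CUC (Leu): third position 4-fold.
Codon 5 CCC (Pro): third position 4-fold.
Codon 6 GGC (Gly): third position 4-fold.
Codon 7 GGG (Gly): third position 4-fold.
Four-fold degenerate third positions: 6.

6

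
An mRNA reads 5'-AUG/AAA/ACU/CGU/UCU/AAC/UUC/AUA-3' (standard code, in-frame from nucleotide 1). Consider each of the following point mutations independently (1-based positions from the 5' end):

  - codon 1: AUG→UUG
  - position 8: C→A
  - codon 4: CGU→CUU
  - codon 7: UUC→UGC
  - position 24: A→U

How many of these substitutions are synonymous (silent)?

Codon 1: AUG (Met) → UUG (Leu) — missense.
Codon 3: ACU (Thr) → AAU (Asn) — missense.
Codon 4: CGU (Arg) → CUU (Leu) — missense.
Codon 7: UUC (Phe) → UGC (Cys) — missense.
Codon 8: AUA (Ile) → AUU (Ile) — synonymous.
Synonymous: 1 of 5.

1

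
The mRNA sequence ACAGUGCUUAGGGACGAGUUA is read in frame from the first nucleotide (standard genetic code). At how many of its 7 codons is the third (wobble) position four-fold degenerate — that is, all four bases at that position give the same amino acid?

Codon 1 ACA (Thr): third position 4-fold.
Codon 2 GUG (Val): third position 4-fold.
Codon 3 CUU (Leu): third position 4-fold.
Codon 4 AGG (Arg): third position 2-fold.
Codon 5 GAC (Asp): third position 2-fold.
Codon 6 GAG (Glu): third position 2-fold.
Codon 7 UUA (Leu): third position 2-fold.
Four-fold degenerate third positions: 3.

3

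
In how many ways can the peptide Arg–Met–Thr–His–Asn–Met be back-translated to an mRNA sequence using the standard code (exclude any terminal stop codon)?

96

Arg: 6 codons.
Met: 1 codon.
Thr: 4 codons.
His: 2 codons.
Asn: 2 codons.
Met: 1 codon.
6 × 1 × 4 × 2 × 2 × 1 = 96.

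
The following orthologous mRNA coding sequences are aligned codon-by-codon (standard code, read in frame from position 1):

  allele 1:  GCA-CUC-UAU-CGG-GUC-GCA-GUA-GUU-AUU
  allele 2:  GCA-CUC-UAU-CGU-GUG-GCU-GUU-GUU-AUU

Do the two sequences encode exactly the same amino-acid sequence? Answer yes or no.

yes

Codon 1: GCA Ala / GCA Ala — identical.
Codon 2: CUC Leu / CUC Leu — identical.
Codon 3: UAU Tyr / UAU Tyr — identical.
Codon 4: CGG Arg / CGU Arg — synonymous.
Codon 5: GUC Val / GUG Val — synonymous.
Codon 6: GCA Ala / GCU Ala — synonymous.
Codon 7: GUA Val / GUU Val — synonymous.
Codon 8: GUU Val / GUU Val — identical.
Codon 9: AUU Ile / AUU Ile — identical.
Nonsynonymous differences: 0 → same protein.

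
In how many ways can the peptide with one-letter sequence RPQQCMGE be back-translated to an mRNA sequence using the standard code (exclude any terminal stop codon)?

Arg: 6 codons.
Pro: 4 codons.
Gln: 2 codons.
Gln: 2 codons.
Cys: 2 codons.
Met: 1 codon.
Gly: 4 codons.
Glu: 2 codons.
6 × 4 × 2 × 2 × 2 × 1 × 4 × 2 = 1536.

1536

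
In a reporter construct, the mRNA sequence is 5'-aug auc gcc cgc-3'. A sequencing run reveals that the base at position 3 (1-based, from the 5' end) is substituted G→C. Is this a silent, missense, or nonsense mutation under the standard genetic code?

missense

Position 3 falls in codon 1: AUG → Met.
After the substitution the codon is AUC → Ile.
Met ≠ Ile, so this is a missense mutation.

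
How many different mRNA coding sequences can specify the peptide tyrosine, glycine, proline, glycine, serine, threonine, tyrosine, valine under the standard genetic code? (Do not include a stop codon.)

24576

Tyr: 2 codons.
Gly: 4 codons.
Pro: 4 codons.
Gly: 4 codons.
Ser: 6 codons.
Thr: 4 codons.
Tyr: 2 codons.
Val: 4 codons.
2 × 4 × 4 × 4 × 6 × 4 × 2 × 4 = 24576.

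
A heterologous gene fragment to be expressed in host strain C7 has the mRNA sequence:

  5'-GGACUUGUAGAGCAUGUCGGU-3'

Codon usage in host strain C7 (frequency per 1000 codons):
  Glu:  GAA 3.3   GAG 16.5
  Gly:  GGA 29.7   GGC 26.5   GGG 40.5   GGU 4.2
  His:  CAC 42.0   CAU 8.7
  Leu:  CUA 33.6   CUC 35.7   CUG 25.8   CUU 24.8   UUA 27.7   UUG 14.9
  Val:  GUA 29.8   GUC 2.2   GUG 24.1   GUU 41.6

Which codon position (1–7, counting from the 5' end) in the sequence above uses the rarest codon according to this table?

6

Codon 1 GGA (Gly): 29.7 per 1000.
Codon 2 CUU (Leu): 24.8 per 1000.
Codon 3 GUA (Val): 29.8 per 1000.
Codon 4 GAG (Glu): 16.5 per 1000.
Codon 5 CAU (His): 8.7 per 1000.
Codon 6 GUC (Val): 2.2 per 1000.
Codon 7 GGU (Gly): 4.2 per 1000.
Lowest frequency is 2.2 at codon 6.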